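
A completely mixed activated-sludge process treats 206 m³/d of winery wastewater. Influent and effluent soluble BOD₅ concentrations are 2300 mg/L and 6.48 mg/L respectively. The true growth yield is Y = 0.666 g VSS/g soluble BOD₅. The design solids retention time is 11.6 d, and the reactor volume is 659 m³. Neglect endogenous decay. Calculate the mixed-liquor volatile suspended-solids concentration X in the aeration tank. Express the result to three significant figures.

X ≈ 5540 mg/L

X = Y·Q·ΔS·θ_c / V = 0.666 × 206 × (2300 − 6.48) × 11.6 / 659 = 5539 mg/L.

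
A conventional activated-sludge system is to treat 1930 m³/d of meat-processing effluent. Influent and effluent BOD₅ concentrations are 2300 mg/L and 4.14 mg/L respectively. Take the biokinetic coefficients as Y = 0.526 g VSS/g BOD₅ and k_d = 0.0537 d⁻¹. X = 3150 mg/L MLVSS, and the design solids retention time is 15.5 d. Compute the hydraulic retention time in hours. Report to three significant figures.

τ ≈ 77.8 h

Steady-state biomass mass balance: V·X·(1 + k_d·θ_c) = Y·Q·(S₀ − S)·θ_c, so V = 0.526 × 1930 × (2300 − 4.14) × 15.5 / [3150 × (1 + 0.0537 × 15.5)] = 3.61×10^7 / 5772 = 6259 m³.
Hydraulic retention time τ = V/Q = 6259 / 1930 = 3.243 d = 77.83 h.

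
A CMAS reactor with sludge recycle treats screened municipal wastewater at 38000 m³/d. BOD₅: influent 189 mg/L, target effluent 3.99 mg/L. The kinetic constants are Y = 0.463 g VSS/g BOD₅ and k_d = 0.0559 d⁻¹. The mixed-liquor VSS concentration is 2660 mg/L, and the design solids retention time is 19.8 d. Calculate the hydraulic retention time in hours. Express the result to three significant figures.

Steady-state biomass mass balance: V·X·(1 + k_d·θ_c) = Y·Q·(S₀ − S)·θ_c, so V = 0.463 × 38000 × (189 − 3.99) × 19.8 / [2660 × (1 + 0.0559 × 19.8)] = 6.45×10^7 / 5604 = 11500 m³.
τ = V/Q = 11500/38000 = 0.3026 d, or 7.263 h.

τ ≈ 7.26 h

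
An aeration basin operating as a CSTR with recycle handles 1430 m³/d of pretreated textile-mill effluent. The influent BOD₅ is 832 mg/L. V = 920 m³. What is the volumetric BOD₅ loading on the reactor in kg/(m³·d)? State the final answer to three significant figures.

L_v ≈ 1.29 kg BOD₅/(m³·d)

L_v = Q S₀ / V = 1430 × 832 × 10⁻³ / 920.0 = 1.293 kg/(m³·d).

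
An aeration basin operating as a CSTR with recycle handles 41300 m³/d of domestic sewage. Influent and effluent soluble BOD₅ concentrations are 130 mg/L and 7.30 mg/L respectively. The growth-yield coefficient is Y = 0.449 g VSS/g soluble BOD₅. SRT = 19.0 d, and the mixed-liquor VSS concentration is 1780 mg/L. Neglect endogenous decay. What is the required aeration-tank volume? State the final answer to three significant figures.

Biomass mass balance (decay neglected): V·X = Y·Q·(S₀ − S)·θ_c, so V = 0.449 × 41300 × (130 − 7.30) × 19.0 / 1780 = 24287 m³.

V ≈ 24300 m³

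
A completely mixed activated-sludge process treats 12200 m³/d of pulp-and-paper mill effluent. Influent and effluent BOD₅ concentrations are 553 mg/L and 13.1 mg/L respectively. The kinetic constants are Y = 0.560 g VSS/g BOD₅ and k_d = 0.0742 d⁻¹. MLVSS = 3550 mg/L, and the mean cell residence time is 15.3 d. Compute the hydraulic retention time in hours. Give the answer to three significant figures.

τ ≈ 14.6 h

Rearranging the biomass balance for a CMAS with decay, V = Y·Q·ΔS·θ_c / [X·(1+k_d θ_c)] = 0.560 × 12200 × (553 − 13.1) × 15.3 / [3550 × (1 + 0.0742 × 15.3)] = 5.64×10^7 / 7580 = 7445 m³.
Hydraulic retention time τ = V/Q = 7445 / 12200 = 0.6103 d = 14.65 h.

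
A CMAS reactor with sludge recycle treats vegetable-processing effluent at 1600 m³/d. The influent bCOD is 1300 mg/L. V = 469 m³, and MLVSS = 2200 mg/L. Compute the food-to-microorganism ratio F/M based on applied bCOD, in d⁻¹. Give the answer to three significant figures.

F/M ≈ 2.02 d⁻¹

F/M = applied load / biomass = Q·S₀/(V·X) = 1600 × 1300 / (469.0 × 2200) = 2.016 d⁻¹.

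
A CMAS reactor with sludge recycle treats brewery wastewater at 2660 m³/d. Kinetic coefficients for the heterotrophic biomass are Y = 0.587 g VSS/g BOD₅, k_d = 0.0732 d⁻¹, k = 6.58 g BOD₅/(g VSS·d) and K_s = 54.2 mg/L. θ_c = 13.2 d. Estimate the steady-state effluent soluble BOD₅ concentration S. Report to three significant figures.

For a completely mixed reactor with recycle the Lawrence–McCarty relation gives S = K_s·(1 + k_d·θ_c) / [θ_c·(Y·k − k_d) − 1] = 54.2 × (1 + 0.0732 × 13.2) / [13.2 × (0.587 × 6.58 − 0.0732) − 1] = 106.6 / 49.02 = 2.174 mg/L.

S ≈ 2.17 mg/L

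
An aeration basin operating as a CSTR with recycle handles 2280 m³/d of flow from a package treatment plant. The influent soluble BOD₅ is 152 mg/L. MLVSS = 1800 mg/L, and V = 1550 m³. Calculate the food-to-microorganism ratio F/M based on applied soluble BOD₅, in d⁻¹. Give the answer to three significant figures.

F/M ≈ 0.124 d⁻¹

F/M = applied load / biomass = Q·S₀/(V·X) = 2280 × 152 / (1550 × 1800) = 0.1242 d⁻¹.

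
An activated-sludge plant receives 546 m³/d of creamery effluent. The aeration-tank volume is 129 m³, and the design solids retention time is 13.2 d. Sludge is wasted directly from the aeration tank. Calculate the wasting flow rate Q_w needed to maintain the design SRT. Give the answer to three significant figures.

With mixed-liquor wasting, θ_c = V/Q_w, so Q_w = V/θ_c = 129.0/13.2 = 9.773 m³/d.

Q_w ≈ 9.77 m³/d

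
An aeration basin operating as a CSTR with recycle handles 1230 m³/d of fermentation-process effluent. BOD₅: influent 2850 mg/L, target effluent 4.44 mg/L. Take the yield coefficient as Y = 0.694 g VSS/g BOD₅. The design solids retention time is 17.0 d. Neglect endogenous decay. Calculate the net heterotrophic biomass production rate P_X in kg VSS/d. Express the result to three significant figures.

Since k_d ≈ 0, Y_obs = Y = 0.694 g VSS/g BOD₅.
Q·(S₀ − S) = 1230 × (2850 − 4.44) × 10⁻³ = 3500 kg/d removed.
Net biomass production P_X = Y_obs × Q·(S₀ − S) = 0.6940 × 3500 = 2429 kg VSS/d.

P_X ≈ 2430 kg VSS/d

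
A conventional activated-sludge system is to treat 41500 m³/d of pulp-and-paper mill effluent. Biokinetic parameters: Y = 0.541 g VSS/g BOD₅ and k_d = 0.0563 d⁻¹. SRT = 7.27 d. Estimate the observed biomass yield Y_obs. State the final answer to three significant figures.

Y_obs = Y / (1 + k_d θ_c) = 0.541 / (1 + 0.0563 × 7.27) = 0.541 / 1.409 = 0.3839.

Y_obs ≈ 0.384 g VSS/g BOD₅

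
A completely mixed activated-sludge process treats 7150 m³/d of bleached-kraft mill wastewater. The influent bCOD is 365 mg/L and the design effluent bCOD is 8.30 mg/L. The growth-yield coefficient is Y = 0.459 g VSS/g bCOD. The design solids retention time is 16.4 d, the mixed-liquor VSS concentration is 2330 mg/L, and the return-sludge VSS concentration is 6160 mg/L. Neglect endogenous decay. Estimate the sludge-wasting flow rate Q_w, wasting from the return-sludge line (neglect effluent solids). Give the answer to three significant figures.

Biomass mass balance (decay neglected): V·X = Y·Q·(S₀ − S)·θ_c, so V = 0.459 × 7150 × (365 − 8.30) × 16.4 / 2330 = 8240 m³.
θ_c = V·X/(Q_w·X_r) when wasting from the recycle, so Q_w = V·X/(θ_c·X_r) = 8240 × 2330 / (16.4 × 6160) = 190.0 m³/d.

Q_w ≈ 190 m³/d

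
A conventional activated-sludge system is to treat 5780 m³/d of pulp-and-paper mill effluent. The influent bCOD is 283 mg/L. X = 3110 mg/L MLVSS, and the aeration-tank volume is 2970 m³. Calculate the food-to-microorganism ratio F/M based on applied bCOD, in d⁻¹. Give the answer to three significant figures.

F/M = Q·S₀ / (V·X) = 5780 × 283 / (2970 × 3110) = 0.1771 g bCOD·(g VSS·d)⁻¹.

F/M ≈ 0.177 d⁻¹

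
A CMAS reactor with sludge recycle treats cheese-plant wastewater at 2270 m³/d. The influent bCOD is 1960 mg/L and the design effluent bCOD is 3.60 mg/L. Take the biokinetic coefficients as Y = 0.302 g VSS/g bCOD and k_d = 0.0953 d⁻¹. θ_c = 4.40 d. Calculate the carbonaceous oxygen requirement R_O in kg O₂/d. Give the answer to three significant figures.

R_O ≈ 3100 kg O₂/d

The observed yield is Y_obs = Y/(1 + k_d·θ_c) = 0.302 / (1 + 0.0953 × 4.40) = 0.302 / 1.419 = 0.2128 g VSS per g bCOD removed.
Substrate removed = Q·(S₀ − S) = 2270 m³/d × (1960 − 3.60) g/m³ = 4.44×10^6 g/d = 4441 kg/d.
Biomass synthesised: P_X = Y_obs × 4441 = 945.0 kg VSS/d.
Carbonaceous O₂ demand = substrate oxidised − cell-mass equivalent = 4441 − 1.42 × 945.0 = 3099 kg O₂/d.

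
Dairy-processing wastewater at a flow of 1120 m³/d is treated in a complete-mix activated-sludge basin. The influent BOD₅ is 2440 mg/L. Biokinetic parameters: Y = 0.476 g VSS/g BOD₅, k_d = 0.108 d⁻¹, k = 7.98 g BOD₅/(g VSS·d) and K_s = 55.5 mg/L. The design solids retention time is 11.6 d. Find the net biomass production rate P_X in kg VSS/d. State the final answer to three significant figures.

P_X ≈ 577 kg VSS/d

From the Monod/SRT balance for a CMAS, S = K_s·(1+k_d θ_c)/[θ_c·(Y k − k_d) − 1] = 55.5 × (1 + 0.108 × 11.6) / [11.6 × (0.476 × 7.98 − 0.108) − 1] = 125.0 / 41.81 = 2.990 mg/L.
The observed yield is Y_obs = Y/(1 + k_d·θ_c) = 0.476 / (1 + 0.108 × 11.6) = 0.476 / 2.253 = 0.2113 g VSS per g BOD₅ removed.
Substrate removed = Q·(S₀ − S) = 1120 m³/d × (2440 − 2.99) g/m³ = 2.73×10^6 g/d = 2729 kg/d.
So the net sludge growth is P_X = 0.2113 × 2729 = 576.7 kg VSS/d.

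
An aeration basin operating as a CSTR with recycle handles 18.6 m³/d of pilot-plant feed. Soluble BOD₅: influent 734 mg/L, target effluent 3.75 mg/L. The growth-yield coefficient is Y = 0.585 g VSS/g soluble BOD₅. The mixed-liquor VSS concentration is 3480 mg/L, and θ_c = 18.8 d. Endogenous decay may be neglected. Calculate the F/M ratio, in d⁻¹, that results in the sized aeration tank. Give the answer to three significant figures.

V·X = Y·Q·ΔS·θ_c gives V = 0.585 × 18.6 × (734 − 3.75) × 18.8 / 3480 = 42.93 m³.
F/M = applied load / biomass = Q·S₀/(V·X) = 18.6 × 734 / (42.93 × 3480) = 0.09139 d⁻¹.

F/M ≈ 0.0914 d⁻¹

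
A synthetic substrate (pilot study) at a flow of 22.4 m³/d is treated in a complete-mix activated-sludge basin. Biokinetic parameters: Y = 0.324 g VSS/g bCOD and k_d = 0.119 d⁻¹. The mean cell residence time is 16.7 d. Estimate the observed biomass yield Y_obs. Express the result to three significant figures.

Y_obs = Y / (1 + k_d θ_c) = 0.324 / (1 + 0.119 × 16.7) = 0.324 / 2.987 = 0.1085.

Y_obs ≈ 0.108 g VSS/g bCOD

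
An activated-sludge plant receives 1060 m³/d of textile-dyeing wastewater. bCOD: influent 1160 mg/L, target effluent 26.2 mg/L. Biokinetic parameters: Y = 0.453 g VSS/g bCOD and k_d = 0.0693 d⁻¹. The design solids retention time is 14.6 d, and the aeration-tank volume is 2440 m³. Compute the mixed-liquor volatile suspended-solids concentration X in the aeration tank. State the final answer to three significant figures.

X = Y·Q·ΔS·θ_c / [V·(1 + k_d θ_c)] = 0.453 × 1060 × (1160 − 26.2) × 14.6 / [2440 × (1 + 0.0693 × 14.6)] = 1619 mg/L.

X ≈ 1620 mg/L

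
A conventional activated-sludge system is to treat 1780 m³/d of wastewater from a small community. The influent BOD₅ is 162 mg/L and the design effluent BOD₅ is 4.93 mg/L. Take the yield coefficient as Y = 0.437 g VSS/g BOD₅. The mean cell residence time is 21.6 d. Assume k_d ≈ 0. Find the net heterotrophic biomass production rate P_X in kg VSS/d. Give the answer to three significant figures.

With endogenous decay neglected, the observed yield equals the true yield: Y_obs = Y = 0.437 g VSS/g BOD₅.
Substrate removed = Q·(S₀ − S) = 1780 m³/d × (162 − 4.93) g/m³ = 2.8×10^5 g/d = 279.6 kg/d.
Biomass produced: P_X = Y_obs·Q·ΔS = 0.4370 × 279.6 ≈ 122.2 kg VSS/d.

P_X ≈ 122 kg VSS/d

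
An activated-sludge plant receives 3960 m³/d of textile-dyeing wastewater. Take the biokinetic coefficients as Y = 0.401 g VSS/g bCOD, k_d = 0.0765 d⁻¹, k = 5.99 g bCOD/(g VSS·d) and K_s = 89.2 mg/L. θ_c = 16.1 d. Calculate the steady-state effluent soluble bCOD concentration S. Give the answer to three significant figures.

S ≈ 5.46 mg/L

For a completely mixed reactor with recycle the Lawrence–McCarty relation gives S = K_s·(1 + k_d·θ_c) / [θ_c·(Y·k − k_d) − 1] = 89.2 × (1 + 0.0765 × 16.1) / [16.1 × (0.401 × 5.99 − 0.0765) − 1] = 199.1 / 36.44 = 5.463 mg/L.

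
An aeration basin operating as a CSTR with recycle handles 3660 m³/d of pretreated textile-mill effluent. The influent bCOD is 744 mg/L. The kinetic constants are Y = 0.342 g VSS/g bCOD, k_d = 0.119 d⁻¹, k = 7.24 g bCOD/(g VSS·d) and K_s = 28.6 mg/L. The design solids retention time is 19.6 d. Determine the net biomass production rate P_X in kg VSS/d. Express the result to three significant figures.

P_X ≈ 279 kg VSS/d

From the Monod/SRT balance for a CMAS, S = K_s·(1+k_d θ_c)/[θ_c·(Y k − k_d) − 1] = 28.6 × (1 + 0.119 × 19.6) / [19.6 × (0.342 × 7.24 − 0.119) − 1] = 95.31 / 45.20 = 2.109 mg/L.
Y_obs = Y / (1 + k_d θ_c) = 0.342 / (1 + 0.119 × 19.6) = 0.342 / 3.332 = 0.1026.
Mass of bCOD removed per day: Q(S₀ − S) = 3660 × 741.9 g/m³ = 2715 kg/d.
P_X = Y_obs · Q(S₀ − S) = 0.1026 × 2715 = 278.7 kg VSS/d.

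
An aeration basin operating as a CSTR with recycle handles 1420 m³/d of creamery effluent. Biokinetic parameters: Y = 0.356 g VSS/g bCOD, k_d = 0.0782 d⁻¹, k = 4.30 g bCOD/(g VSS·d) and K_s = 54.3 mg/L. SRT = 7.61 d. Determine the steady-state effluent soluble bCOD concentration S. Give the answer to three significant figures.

S ≈ 8.61 mg/L

For a completely mixed reactor with recycle the Lawrence–McCarty relation gives S = K_s·(1 + k_d·θ_c) / [θ_c·(Y·k − k_d) − 1] = 54.3 × (1 + 0.0782 × 7.61) / [7.61 × (0.356 × 4.30 − 0.0782) − 1] = 86.61 / 10.05 = 8.615 mg/L.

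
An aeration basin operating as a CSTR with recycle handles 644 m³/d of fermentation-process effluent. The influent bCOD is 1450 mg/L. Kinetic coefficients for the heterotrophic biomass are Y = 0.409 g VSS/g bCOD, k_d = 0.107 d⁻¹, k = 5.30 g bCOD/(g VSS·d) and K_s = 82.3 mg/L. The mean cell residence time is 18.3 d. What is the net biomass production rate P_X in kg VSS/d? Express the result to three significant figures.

P_X ≈ 129 kg VSS/d

For a completely mixed reactor with recycle the Lawrence–McCarty relation gives S = K_s·(1 + k_d·θ_c) / [θ_c·(Y·k − k_d) − 1] = 82.3 × (1 + 0.107 × 18.3) / [18.3 × (0.409 × 5.30 − 0.107) − 1] = 243.5 / 36.71 = 6.632 mg/L.
Observed yield with endogenous decay: Y_obs = Y / (1 + k_d·θ_c) = 0.409 / (1 + 0.107 × 18.3) = 0.409 / 2.958 = 0.1383 g VSS/g bCOD.
Q·(S₀ − S) = 644 × (1450 − 6.63) × 10⁻³ = 929.5 kg/d removed.
P_X = Y_obs · Q(S₀ − S) = 0.1383 × 929.5 = 128.5 kg VSS/d.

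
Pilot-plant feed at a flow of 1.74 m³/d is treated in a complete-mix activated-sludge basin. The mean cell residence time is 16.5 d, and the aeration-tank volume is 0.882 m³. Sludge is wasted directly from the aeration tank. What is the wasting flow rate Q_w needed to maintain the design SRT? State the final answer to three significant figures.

Q_w ≈ 0.0535 m³/d

With mixed-liquor wasting, θ_c = V/Q_w, so Q_w = V/θ_c = 0.8820/16.5 = 0.05345 m³/d.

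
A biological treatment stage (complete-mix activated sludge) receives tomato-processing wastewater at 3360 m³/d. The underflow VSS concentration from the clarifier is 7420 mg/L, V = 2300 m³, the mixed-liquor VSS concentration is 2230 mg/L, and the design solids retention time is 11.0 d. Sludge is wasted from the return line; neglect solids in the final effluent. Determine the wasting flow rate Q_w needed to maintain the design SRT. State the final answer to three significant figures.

Q_w ≈ 62.8 m³/d

Wasting from the return line (neglecting effluent solids): Q_w = V·X / (θ_c·X_r) = 2300 × 2230 / (11.0 × 7420) = 62.84 m³/d.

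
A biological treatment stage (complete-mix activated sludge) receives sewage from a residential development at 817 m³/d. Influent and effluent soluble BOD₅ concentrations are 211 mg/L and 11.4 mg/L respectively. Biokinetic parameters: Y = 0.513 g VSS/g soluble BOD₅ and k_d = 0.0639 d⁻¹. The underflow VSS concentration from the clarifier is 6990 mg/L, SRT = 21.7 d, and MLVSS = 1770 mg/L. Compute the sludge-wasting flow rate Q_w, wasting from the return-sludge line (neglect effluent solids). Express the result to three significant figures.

From the SRT design equation V = Y Q (S₀−S) θ_c / [X (1 + k_d θ_c)] = 0.513 × 817 × (211 − 11.4) × 21.7 / [1770 × (1 + 0.0639 × 21.7)] = 1.82×10^6 / 4224 = 429.7 m³.
Wasting from the return line (neglecting effluent solids): Q_w = V·X / (θ_c·X_r) = 429.7 × 1770 / (21.7 × 6990) = 5.015 m³/d.

Q_w ≈ 5.01 m³/d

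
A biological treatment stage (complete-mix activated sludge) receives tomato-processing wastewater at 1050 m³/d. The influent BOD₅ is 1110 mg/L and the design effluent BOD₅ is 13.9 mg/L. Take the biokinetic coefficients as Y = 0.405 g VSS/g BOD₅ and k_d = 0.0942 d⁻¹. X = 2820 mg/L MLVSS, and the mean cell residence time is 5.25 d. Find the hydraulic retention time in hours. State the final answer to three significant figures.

Rearranging the biomass balance for a CMAS with decay, V = Y·Q·ΔS·θ_c / [X·(1+k_d θ_c)] = 0.405 × 1050 × (1110 − 13.9) × 5.25 / [2820 × (1 + 0.0942 × 5.25)] = 2.45×10^6 / 4215 = 580.6 m³.
τ = V/Q = 580.6/1050 = 0.5530 d, or 13.27 h.

τ ≈ 13.3 h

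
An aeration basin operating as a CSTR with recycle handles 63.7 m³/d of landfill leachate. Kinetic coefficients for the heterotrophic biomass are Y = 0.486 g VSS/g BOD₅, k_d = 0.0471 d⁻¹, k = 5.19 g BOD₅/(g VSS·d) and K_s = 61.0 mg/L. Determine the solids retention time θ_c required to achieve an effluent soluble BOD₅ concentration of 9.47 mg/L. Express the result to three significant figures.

From 1/θ_c = Y·k·S/(K_s + S) − k_d: Y·k·S/(K_s+S) = 0.486 × 5.19 × 9.47 / (61.0 + 9.47) = 0.3390 d⁻¹.
θ_c = 1/(μ − k_d) = 1/(0.3390 − 0.0471) = 1/0.2919 = 3.426 d.

θ_c ≈ 3.43 d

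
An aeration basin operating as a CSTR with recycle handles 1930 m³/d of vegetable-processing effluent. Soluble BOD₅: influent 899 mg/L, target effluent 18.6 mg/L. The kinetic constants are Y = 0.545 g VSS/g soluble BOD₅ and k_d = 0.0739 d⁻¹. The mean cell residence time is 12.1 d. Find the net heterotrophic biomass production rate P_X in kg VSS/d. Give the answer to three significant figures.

P_X ≈ 489 kg VSS/d

Observed yield with endogenous decay: Y_obs = Y / (1 + k_d·θ_c) = 0.545 / (1 + 0.0739 × 12.1) = 0.545 / 1.894 = 0.2877 g VSS/g soluble BOD₅.
Q·(S₀ − S) = 1930 × (899 − 18.6) × 10⁻³ = 1699 kg/d removed.
Biomass produced: P_X = Y_obs·Q·ΔS = 0.2877 × 1699 ≈ 488.9 kg VSS/d.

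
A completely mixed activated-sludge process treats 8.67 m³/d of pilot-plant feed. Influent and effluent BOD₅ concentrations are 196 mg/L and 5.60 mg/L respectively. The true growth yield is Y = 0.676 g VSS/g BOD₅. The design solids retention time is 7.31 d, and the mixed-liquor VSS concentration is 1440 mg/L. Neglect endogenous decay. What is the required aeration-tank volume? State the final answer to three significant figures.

Biomass mass balance (decay neglected): V·X = Y·Q·(S₀ − S)·θ_c, so V = 0.676 × 8.67 × (196 − 5.60) × 7.31 / 1440 = 5.665 m³.

V ≈ 5.66 m³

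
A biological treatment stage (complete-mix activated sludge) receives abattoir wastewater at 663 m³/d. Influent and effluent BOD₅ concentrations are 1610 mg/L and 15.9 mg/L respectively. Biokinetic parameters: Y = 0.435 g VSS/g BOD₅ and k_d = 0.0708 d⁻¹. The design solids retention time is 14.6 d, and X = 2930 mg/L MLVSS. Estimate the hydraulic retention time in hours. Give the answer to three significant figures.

Rearranging the biomass balance for a CMAS with decay, V = Y·Q·ΔS·θ_c / [X·(1+k_d θ_c)] = 0.435 × 663 × (1610 − 15.9) × 14.6 / [2930 × (1 + 0.0708 × 14.6)] = 6.71×10^6 / 5959 = 1126 m³.
Hydraulic retention time τ = V/Q = 1126 / 663 = 1.699 d = 40.78 h.

τ ≈ 40.8 h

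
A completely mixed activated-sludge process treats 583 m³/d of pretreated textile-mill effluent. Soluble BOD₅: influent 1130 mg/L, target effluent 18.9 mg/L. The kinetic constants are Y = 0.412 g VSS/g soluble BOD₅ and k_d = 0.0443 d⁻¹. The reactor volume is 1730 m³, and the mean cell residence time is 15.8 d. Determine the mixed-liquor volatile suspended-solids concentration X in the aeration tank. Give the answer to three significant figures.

From V·X·(1 + k_d·θ_c) = Y·Q·(S₀ − S)·θ_c: X = 0.412 × 583 × (1130 − 18.9) × 15.8 / [1730 × (1 + 0.0443 × 15.8)] = 1434 mg/L.

X ≈ 1430 mg/L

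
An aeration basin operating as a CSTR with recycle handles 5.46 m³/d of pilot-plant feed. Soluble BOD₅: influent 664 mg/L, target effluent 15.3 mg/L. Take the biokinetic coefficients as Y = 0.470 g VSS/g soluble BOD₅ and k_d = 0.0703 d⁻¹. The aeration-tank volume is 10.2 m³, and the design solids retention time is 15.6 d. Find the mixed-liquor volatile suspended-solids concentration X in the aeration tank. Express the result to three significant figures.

X ≈ 1210 mg/L

Solving the biomass balance for X: X = Y Q (S₀−S) θ_c / [V (1+k_d θ_c)] = 0.470 × 5.46 × (664 − 15.3) × 15.6 / [10.2 × (1 + 0.0703 × 15.6)] = 1214 mg/L.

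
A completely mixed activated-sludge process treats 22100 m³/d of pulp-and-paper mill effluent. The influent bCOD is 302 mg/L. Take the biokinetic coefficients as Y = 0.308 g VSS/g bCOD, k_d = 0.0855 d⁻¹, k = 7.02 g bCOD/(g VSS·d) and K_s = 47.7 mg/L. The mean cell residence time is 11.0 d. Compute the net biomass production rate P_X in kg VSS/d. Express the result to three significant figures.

P_X ≈ 1040 kg VSS/d

From the Monod/SRT balance for a CMAS, S = K_s·(1+k_d θ_c)/[θ_c·(Y k − k_d) − 1] = 47.7 × (1 + 0.0855 × 11.0) / [11.0 × (0.308 × 7.02 − 0.0855) − 1] = 92.56 / 21.84 = 4.238 mg/L.
Correct the yield for decay: Y_obs = Y/(1 + k_d θ_c) = 0.308 / (1 + 0.0855 × 11.0) = 0.308 / 1.941 = 0.1587.
Substrate removed = Q·(S₀ − S) = 22100 m³/d × (302 − 4.24) g/m³ = 6.58×10^6 g/d = 6580 kg/d.
So the net sludge growth is P_X = 0.1587 × 6580 = 1044 kg VSS/d.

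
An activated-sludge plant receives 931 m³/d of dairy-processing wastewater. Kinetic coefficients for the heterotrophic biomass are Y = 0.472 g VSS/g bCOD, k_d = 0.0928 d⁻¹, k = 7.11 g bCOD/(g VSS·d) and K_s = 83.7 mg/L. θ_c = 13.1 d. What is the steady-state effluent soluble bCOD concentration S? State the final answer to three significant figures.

S ≈ 4.44 mg/L

From the Monod/SRT balance for a CMAS, S = K_s·(1+k_d θ_c)/[θ_c·(Y k − k_d) − 1] = 83.7 × (1 + 0.0928 × 13.1) / [13.1 × (0.472 × 7.11 − 0.0928) − 1] = 185.5 / 41.75 = 4.442 mg/L.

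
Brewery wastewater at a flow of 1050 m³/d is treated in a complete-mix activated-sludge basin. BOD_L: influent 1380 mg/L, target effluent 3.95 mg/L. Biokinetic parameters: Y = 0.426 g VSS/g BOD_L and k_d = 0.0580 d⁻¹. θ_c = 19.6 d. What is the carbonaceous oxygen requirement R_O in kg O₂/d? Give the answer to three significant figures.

R_O ≈ 1040 kg O₂/d

Observed yield with endogenous decay: Y_obs = Y / (1 + k_d·θ_c) = 0.426 / (1 + 0.0580 × 19.6) = 0.426 / 2.137 = 0.1994 g VSS/g BOD_L.
ΔS = 1380 − 3.95 = 1376 mg/L, so the substrate removal rate is 1050 × 1376/1000 = 1445 kg BOD_L/d.
P_X = Y_obs·Q·(S₀ − S) = 0.1994 × 1445 = 288.1 kg VSS/d.
R_O = Q·ΔS − 1.42 P_X = 1445 − 409.0 = 1036 kg O₂/d.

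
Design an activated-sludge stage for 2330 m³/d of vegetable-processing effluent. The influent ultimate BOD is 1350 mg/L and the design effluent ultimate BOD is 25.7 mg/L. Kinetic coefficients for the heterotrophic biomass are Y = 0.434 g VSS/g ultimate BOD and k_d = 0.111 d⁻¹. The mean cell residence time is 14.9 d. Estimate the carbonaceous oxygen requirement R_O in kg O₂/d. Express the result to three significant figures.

Observed yield with endogenous decay: Y_obs = Y / (1 + k_d·θ_c) = 0.434 / (1 + 0.111 × 14.9) = 0.434 / 2.654 = 0.1635 g VSS/g ultimate BOD.
ΔS = 1350 − 25.7 = 1324 mg/L, so the substrate removal rate is 2330 × 1324/1000 = 3086 kg ultimate BOD/d.
Net sludge production P_X = 0.1635 × 3086 = 504.6 kg VSS/d.
R_O = Q·(S₀ − S) − 1.42·P_X = 3086 − 1.42 × 504.6 = 2369 kg O₂/d.

R_O ≈ 2370 kg O₂/d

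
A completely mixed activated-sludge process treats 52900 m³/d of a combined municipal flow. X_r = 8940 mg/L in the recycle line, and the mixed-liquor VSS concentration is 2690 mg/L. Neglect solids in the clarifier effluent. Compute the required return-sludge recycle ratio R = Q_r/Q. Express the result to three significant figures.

Mass balance around the secondary clarifier (neglecting effluent solids): R = X / (X_r − X) = 2690 / (8940 − 2690) = 0.4304.

R ≈ 0.430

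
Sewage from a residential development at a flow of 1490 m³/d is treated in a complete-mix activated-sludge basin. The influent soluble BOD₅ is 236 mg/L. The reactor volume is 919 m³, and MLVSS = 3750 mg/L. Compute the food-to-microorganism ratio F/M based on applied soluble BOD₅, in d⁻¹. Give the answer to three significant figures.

Food-to-microorganism ratio F/M = Q S₀ / (V X) = 1490 × 236 / (919.0 × 3750) = 0.1020 d⁻¹.

F/M ≈ 0.102 d⁻¹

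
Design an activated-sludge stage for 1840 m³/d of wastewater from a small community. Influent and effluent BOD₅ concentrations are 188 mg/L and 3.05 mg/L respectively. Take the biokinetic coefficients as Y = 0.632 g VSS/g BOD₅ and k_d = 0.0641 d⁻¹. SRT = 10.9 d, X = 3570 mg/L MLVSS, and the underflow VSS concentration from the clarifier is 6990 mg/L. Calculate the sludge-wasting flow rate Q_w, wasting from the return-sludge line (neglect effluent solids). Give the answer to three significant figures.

Q_w ≈ 18.1 m³/d

Steady-state biomass mass balance: V·X·(1 + k_d·θ_c) = Y·Q·(S₀ − S)·θ_c, so V = 0.632 × 1840 × (188 − 3.05) × 10.9 / [3570 × (1 + 0.0641 × 10.9)] = 2.34×10^6 / 6064 = 386.6 m³.
Wasting from the return line (neglecting effluent solids): Q_w = V·X / (θ_c·X_r) = 386.6 × 3570 / (10.9 × 6990) = 18.11 m³/d.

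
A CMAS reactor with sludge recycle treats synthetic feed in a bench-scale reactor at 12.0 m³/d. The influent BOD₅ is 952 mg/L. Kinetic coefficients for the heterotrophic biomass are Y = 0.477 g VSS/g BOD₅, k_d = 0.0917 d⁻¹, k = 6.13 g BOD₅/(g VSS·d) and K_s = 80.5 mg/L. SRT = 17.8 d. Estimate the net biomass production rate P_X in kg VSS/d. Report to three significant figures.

P_X ≈ 2.06 kg VSS/d

From the Monod/SRT balance for a CMAS, S = K_s·(1+k_d θ_c)/[θ_c·(Y k − k_d) − 1] = 80.5 × (1 + 0.0917 × 17.8) / [17.8 × (0.477 × 6.13 − 0.0917) − 1] = 211.9 / 49.42 = 4.288 mg/L.
The observed yield is Y_obs = Y/(1 + k_d·θ_c) = 0.477 / (1 + 0.0917 × 17.8) = 0.477 / 2.632 = 0.1812 g VSS per g BOD₅ removed.
ΔS = 952 − 4.29 = 947.7 mg/L, so the substrate removal rate is 12.0 × 947.7/1000 = 11.37 kg BOD₅/d.
P_X = Y_obs · Q(S₀ − S) = 0.1812 × 11.37 = 2.061 kg VSS/d.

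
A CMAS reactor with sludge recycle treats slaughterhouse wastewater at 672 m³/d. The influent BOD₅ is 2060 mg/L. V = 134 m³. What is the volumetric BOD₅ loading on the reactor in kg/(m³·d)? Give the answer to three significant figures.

L_v ≈ 10.3 kg BOD₅/(m³·d)

L_v = Q S₀ / V = 672 × 2060 × 10⁻³ / 134.0 = 10.33 kg/(m³·d).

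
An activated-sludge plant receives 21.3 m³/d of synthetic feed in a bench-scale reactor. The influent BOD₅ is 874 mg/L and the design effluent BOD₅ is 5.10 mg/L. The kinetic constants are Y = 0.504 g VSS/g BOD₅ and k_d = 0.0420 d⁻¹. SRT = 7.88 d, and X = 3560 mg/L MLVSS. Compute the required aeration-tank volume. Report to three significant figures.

V ≈ 15.5 m³

From the SRT design equation V = Y Q (S₀−S) θ_c / [X (1 + k_d θ_c)] = 0.504 × 21.3 × (874 − 5.10) × 7.88 / [3560 × (1 + 0.0420 × 7.88)] = 7.35×10^4 / 4738 = 15.51 m³.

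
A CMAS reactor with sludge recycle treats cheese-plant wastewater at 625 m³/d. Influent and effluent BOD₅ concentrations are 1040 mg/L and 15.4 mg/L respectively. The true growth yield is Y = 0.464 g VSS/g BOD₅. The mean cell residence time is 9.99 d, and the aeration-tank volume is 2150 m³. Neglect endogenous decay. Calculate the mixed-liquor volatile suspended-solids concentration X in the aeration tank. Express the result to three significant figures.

X = Y·Q·ΔS·θ_c / V = 0.464 × 625 × (1040 − 15.4) × 9.99 / 2150 = 1381 mg/L.

X ≈ 1380 mg/L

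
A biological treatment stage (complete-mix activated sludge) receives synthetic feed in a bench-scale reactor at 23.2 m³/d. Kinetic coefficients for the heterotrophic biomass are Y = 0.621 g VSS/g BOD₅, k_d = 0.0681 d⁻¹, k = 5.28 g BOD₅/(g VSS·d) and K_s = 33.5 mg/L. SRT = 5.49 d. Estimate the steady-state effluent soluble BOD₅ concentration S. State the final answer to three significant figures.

For a completely mixed reactor with recycle the Lawrence–McCarty relation gives S = K_s·(1 + k_d·θ_c) / [θ_c·(Y·k − k_d) − 1] = 33.5 × (1 + 0.0681 × 5.49) / [5.49 × (0.621 × 5.28 − 0.0681) − 1] = 46.02 / 16.63 = 2.768 mg/L.

S ≈ 2.77 mg/L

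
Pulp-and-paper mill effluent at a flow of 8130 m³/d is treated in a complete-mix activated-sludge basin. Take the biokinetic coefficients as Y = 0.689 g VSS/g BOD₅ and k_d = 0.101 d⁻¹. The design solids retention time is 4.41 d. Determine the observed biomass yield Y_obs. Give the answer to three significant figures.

Y_obs ≈ 0.477 g VSS/g BOD₅

Y_obs = Y / (1 + k_d θ_c) = 0.689 / (1 + 0.101 × 4.41) = 0.689 / 1.445 = 0.4767.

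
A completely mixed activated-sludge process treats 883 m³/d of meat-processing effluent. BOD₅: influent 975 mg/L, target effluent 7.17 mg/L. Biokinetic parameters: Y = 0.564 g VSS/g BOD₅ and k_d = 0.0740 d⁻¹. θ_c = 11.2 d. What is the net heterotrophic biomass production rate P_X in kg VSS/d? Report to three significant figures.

P_X ≈ 264 kg VSS/d

The observed yield is Y_obs = Y/(1 + k_d·θ_c) = 0.564 / (1 + 0.0740 × 11.2) = 0.564 / 1.829 = 0.3084 g VSS per g BOD₅ removed.
Mass of BOD₅ removed per day: Q(S₀ − S) = 883 × 967.8 g/m³ = 854.6 kg/d.
Biomass produced: P_X = Y_obs·Q·ΔS = 0.3084 × 854.6 ≈ 263.6 kg VSS/d.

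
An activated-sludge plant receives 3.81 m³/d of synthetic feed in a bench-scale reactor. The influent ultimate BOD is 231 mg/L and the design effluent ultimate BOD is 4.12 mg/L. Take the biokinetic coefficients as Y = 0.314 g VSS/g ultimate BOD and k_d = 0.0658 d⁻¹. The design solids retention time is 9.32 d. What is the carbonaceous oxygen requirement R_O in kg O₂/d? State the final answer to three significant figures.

R_O ≈ 0.626 kg O₂/d

The observed yield is Y_obs = Y/(1 + k_d·θ_c) = 0.314 / (1 + 0.0658 × 9.32) = 0.314 / 1.613 = 0.1946 g VSS per g ultimate BOD removed.
Q·(S₀ − S) = 3.81 × (231 − 4.12) × 10⁻³ = 0.8644 kg/d removed.
P_X = Y_obs·Q·(S₀ − S) = 0.1946 × 0.8644 = 0.1682 kg VSS/d.
R_O = Q·(S₀ − S) − 1.42·P_X = 0.8644 − 1.42 × 0.1682 = 0.6255 kg O₂/d.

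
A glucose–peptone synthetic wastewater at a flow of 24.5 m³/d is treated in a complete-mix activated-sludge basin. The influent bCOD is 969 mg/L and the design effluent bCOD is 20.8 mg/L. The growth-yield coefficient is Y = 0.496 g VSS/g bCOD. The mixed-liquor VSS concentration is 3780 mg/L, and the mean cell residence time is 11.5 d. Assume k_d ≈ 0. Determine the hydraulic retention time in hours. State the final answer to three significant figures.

τ ≈ 34.3 h

Biomass mass balance (decay neglected): V·X = Y·Q·(S₀ − S)·θ_c, so V = 0.496 × 24.5 × (969 − 20.8) × 11.5 / 3780 = 35.06 m³.
τ = V/Q = 35.06/24.5 = 1.431 d, or 34.34 h.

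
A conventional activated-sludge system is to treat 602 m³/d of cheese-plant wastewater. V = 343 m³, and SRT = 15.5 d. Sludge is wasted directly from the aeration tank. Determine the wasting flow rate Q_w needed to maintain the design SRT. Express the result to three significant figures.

Q_w ≈ 22.1 m³/d

For wasting at MLVSS concentration, Q_w = V/θ_c = 343.0/15.5 = 22.13 m³/d.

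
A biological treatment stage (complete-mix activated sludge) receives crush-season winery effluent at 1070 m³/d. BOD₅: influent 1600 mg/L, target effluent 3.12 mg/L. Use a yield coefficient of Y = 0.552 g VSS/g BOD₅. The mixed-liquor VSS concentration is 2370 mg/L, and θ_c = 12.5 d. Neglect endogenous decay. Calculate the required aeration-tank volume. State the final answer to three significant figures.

V ≈ 4970 m³

With k_d = 0 the design equation reduces to V = Y Q (S₀−S) θ_c / X = 0.552 × 1070 × (1600 − 3.12) × 12.5 / 2370 = 4975 m³.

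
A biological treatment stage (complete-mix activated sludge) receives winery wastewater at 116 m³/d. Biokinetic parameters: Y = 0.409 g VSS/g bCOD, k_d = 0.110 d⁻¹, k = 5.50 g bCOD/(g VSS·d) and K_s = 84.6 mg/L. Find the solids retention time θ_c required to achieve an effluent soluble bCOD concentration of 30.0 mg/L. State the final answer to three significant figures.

At the target effluent, Y k S/(K_s+S) = 0.409×5.50×30.0/114.6 = 0.5889 d⁻¹.
θ_c = 1/(μ − k_d) = 1/(0.5889 − 0.110) = 1/0.4789 = 2.088 d.

θ_c ≈ 2.09 d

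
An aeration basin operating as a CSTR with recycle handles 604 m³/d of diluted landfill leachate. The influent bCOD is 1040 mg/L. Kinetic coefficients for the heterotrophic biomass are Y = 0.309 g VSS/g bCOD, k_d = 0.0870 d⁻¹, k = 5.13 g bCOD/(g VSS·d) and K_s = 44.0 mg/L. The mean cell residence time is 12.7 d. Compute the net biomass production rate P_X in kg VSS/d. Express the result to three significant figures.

P_X ≈ 91.8 kg VSS/d

From the Monod/SRT balance for a CMAS, S = K_s·(1+k_d θ_c)/[θ_c·(Y k − k_d) − 1] = 44.0 × (1 + 0.0870 × 12.7) / [12.7 × (0.309 × 5.13 − 0.0870) − 1] = 92.62 / 18.03 = 5.138 mg/L.
Observed yield with endogenous decay: Y_obs = Y / (1 + k_d·θ_c) = 0.309 / (1 + 0.0870 × 12.7) = 0.309 / 2.105 = 0.1468 g VSS/g bCOD.
Substrate removed = Q·(S₀ − S) = 604 m³/d × (1040 − 5.14) g/m³ = 6.25×10^5 g/d = 625.1 kg/d.
P_X = Y_obs · Q(S₀ − S) = 0.1468 × 625.1 = 91.76 kg VSS/d.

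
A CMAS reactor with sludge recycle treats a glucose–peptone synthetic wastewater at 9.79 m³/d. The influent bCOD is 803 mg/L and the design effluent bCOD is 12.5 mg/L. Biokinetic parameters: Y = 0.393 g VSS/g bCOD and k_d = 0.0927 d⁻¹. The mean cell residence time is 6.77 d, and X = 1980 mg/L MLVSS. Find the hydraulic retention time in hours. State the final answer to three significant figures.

τ ≈ 15.7 h

Steady-state biomass mass balance: V·X·(1 + k_d·θ_c) = Y·Q·(S₀ − S)·θ_c, so V = 0.393 × 9.79 × (803 − 12.5) × 6.77 / [1980 × (1 + 0.0927 × 6.77)] = 2.06×10^4 / 3223 = 6.389 m³.
HRT = V/Q = 6.389 m³ / 9.79 m³·d⁻¹ = 0.6526 d × 24 = 15.66 h.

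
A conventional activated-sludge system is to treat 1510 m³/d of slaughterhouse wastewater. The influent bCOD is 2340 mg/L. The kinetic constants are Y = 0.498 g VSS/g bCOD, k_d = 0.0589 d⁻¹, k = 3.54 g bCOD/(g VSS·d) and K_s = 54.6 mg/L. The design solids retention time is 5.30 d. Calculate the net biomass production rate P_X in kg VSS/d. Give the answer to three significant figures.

P_X ≈ 1340 kg VSS/d

From the Monod/SRT balance for a CMAS, S = K_s·(1+k_d θ_c)/[θ_c·(Y k − k_d) − 1] = 54.6 × (1 + 0.0589 × 5.30) / [5.30 × (0.498 × 3.54 − 0.0589) − 1] = 71.64 / 8.031 = 8.921 mg/L.
The observed yield is Y_obs = Y/(1 + k_d·θ_c) = 0.498 / (1 + 0.0589 × 5.30) = 0.498 / 1.312 = 0.3795 g VSS per g bCOD removed.
Substrate removed = Q·(S₀ − S) = 1510 m³/d × (2340 − 8.92) g/m³ = 3.52×10^6 g/d = 3520 kg/d.
Biomass produced: P_X = Y_obs·Q·ΔS = 0.3795 × 3520 ≈ 1336 kg VSS/d.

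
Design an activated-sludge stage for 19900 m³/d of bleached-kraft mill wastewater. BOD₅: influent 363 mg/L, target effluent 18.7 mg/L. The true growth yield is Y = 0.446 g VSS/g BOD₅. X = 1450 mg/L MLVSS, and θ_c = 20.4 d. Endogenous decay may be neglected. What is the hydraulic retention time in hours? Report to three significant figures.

V·X = Y·Q·ΔS·θ_c gives V = 0.446 × 19900 × (363 − 18.7) × 20.4 / 1450 = 42992 m³.
τ = V/Q = 42992/19900 = 2.160 d, or 51.85 h.

τ ≈ 51.8 h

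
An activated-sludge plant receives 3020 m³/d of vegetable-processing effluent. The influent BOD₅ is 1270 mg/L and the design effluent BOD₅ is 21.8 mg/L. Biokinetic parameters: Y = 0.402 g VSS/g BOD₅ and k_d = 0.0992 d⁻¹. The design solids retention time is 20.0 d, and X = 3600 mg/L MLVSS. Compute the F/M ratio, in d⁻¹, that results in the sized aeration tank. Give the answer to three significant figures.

From the SRT design equation V = Y Q (S₀−S) θ_c / [X (1 + k_d θ_c)] = 0.402 × 3020 × (1270 − 21.8) × 20.0 / [3600 × (1 + 0.0992 × 20.0)] = 3.03×10^7 / 10742 = 2821 m³.
F/M = Q·S₀ / (V·X) = 3020 × 1270 / (2821 × 3600) = 0.3776 g BOD₅·(g VSS·d)⁻¹.

F/M ≈ 0.378 d⁻¹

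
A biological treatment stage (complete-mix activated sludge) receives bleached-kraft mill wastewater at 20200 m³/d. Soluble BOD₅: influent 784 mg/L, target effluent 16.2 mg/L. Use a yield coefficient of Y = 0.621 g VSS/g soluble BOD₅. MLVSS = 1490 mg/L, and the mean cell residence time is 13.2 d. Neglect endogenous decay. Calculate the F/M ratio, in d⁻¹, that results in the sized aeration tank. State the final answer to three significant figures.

With k_d = 0 the design equation reduces to V = Y Q (S₀−S) θ_c / X = 0.621 × 20200 × (784 − 16.2) × 13.2 / 1490 = 85325 m³.
F/M = applied load / biomass = Q·S₀/(V·X) = 20200 × 784 / (85325 × 1490) = 0.1246 d⁻¹.

F/M ≈ 0.125 d⁻¹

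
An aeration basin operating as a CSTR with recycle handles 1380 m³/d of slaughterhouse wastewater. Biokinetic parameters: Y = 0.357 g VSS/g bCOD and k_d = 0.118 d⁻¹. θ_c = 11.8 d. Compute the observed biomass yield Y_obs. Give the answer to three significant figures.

The observed yield is Y_obs = Y/(1 + k_d·θ_c) = 0.357 / (1 + 0.118 × 11.8) = 0.357 / 2.392 = 0.1492 g VSS per g bCOD removed.

Y_obs ≈ 0.149 g VSS/g bCOD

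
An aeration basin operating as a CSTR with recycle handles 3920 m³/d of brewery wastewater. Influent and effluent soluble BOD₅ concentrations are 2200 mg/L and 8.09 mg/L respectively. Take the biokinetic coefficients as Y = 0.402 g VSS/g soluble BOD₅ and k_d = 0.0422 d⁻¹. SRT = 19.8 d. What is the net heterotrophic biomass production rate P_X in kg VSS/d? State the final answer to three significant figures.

Observed yield with endogenous decay: Y_obs = Y / (1 + k_d·θ_c) = 0.402 / (1 + 0.0422 × 19.8) = 0.402 / 1.836 = 0.2190 g VSS/g soluble BOD₅.
Mass of soluble BOD₅ removed per day: Q(S₀ − S) = 3920 × 2192 g/m³ = 8592 kg/d.
Net biomass production P_X = Y_obs × Q·(S₀ − S) = 0.2190 × 8592 = 1882 kg VSS/d.

P_X ≈ 1880 kg VSS/d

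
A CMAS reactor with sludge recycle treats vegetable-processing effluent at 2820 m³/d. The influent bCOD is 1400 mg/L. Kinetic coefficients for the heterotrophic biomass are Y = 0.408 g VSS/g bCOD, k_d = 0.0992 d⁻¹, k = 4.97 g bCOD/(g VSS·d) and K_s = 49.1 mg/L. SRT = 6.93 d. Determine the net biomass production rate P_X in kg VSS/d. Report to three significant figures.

From the Monod/SRT balance for a CMAS, S = K_s·(1+k_d θ_c)/[θ_c·(Y k − k_d) − 1] = 49.1 × (1 + 0.0992 × 6.93) / [6.93 × (0.408 × 4.97 − 0.0992) − 1] = 82.85 / 12.36 = 6.701 mg/L.
Observed yield with endogenous decay: Y_obs = Y / (1 + k_d·θ_c) = 0.408 / (1 + 0.0992 × 6.93) = 0.408 / 1.687 = 0.2418 g VSS/g bCOD.
Substrate removed = Q·(S₀ − S) = 2820 m³/d × (1400 − 6.70) g/m³ = 3.93×10^6 g/d = 3929 kg/d.
P_X = Y_obs · Q(S₀ − S) = 0.2418 × 3929 = 950.0 kg VSS/d.

P_X ≈ 950 kg VSS/d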